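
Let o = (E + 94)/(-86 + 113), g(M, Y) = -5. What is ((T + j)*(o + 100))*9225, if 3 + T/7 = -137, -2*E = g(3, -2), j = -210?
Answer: -3411030875/3 ≈ -1.1370e+9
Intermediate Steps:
E = 5/2 (E = -1/2*(-5) = 5/2 ≈ 2.5000)
T = -980 (T = -21 + 7*(-137) = -21 - 959 = -980)
o = 193/54 (o = (5/2 + 94)/(-86 + 113) = (193/2)/27 = (193/2)*(1/27) = 193/54 ≈ 3.5741)
((T + j)*(o + 100))*9225 = ((-980 - 210)*(193/54 + 100))*9225 = -1190*5593/54*9225 = -3327835/27*9225 = -3411030875/3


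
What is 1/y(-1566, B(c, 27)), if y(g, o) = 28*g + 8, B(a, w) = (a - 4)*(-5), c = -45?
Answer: -1/43840 ≈ -2.2810e-5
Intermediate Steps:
B(a, w) = 20 - 5*a (B(a, w) = (-4 + a)*(-5) = 20 - 5*a)
y(g, o) = 8 + 28*g
1/y(-1566, B(c, 27)) = 1/(8 + 28*(-1566)) = 1/(8 - 43848) = 1/(-43840) = -1/43840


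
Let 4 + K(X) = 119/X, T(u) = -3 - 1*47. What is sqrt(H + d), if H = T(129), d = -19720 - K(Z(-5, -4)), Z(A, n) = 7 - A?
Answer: I*sqrt(711933)/6 ≈ 140.63*I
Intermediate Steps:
T(u) = -50 (T(u) = -3 - 47 = -50)
K(X) = -4 + 119/X
d = -236711/12 (d = -19720 - (-4 + 119/(7 - 1*(-5))) = -19720 - (-4 + 119/(7 + 5)) = -19720 - (-4 + 119/12) = -19720 - 1*71/12 = -19720 - 71/12 = -236711/12 ≈ -19726.)
H = -50
sqrt(H + d) = sqrt(-50 - 236711/12) = sqrt(-237311/12) = I*sqrt(711933)/6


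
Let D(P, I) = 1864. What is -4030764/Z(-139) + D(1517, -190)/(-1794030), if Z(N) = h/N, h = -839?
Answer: -502576152736888/752595585 ≈ -6.6779e+5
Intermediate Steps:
Z(N) = -839/N
-4030764/Z(-139) + D(1517, -190)/(-1794030) = -4030764/((-839/(-139))) + 1864/(-1794030) = -4030764/((-839*(-1/139))) + 1864*(-1/1794030) = -4030764/839/139 - 932/897015 = -4030764*139/839 - 932/897015 = -560276196/839 - 932/897015 = -502576152736888/752595585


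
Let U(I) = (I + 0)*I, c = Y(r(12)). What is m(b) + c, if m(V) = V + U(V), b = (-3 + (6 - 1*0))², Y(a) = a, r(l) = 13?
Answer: 103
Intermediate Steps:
c = 13
U(I) = I² (U(I) = I*I = I²)
b = 9 (b = (-3 + (6 + 0))² = (-3 + 6)² = 3² = 9)
m(V) = V + V²
m(b) + c = 9*(1 + 9) + 13 = 9*10 + 13 = 90 + 13 = 103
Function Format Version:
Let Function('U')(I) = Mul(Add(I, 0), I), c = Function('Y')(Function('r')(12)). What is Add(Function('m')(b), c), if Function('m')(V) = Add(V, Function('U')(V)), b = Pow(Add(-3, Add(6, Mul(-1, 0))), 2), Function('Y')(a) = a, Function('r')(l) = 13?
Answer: 103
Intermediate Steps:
c = 13
Function('U')(I) = Pow(I, 2) (Function('U')(I) = Mul(I, I) = Pow(I, 2))
b = 9 (b = Pow(Add(-3, Add(6, 0)), 2) = Pow(Add(-3, 6), 2) = Pow(3, 2) = 9)
Function('m')(V) = Add(V, Pow(V, 2))
Add(Function('m')(b), c) = Add(Mul(9, Add(1, 9)), 13) = Add(Mul(9, 10), 13) = Add(90, 13) = 103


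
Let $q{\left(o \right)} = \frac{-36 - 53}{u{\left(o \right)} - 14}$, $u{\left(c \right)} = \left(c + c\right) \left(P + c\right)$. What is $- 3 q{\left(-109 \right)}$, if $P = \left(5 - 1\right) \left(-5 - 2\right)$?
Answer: $\frac{267}{29852} \approx 0.0089441$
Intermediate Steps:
$P = -28$ ($P = 4 \left(-7\right) = -28$)
$u{\left(c \right)} = 2 c \left(-28 + c\right)$ ($u{\left(c \right)} = \left(c + c\right) \left(-28 + c\right) = 2 c \left(-28 + c\right)$)
$q{\left(o \right)} = - \frac{89}{-14 + 2 o \left(-28 + o\right)}$ ($q{\left(o \right)} = \frac{-36 - 53}{2 o \left(-28 + o\right) - 14} = - \frac{89}{-14 + 2 o \left(-28 + o\right)}$)
$- 3 q{\left(-109 \right)} = - 3 \left(- \frac{89}{-14 + 2 \left(-109\right) \left(-28 - 109\right)}\right) = - 3 \left(- \frac{89}{-14 + 2 \left(-109\right) \left(-137\right)}\right) = - 3 \left(- \frac{89}{-14 + 29866}\right) = - 3 \left(- \frac{89}{29852}\right) = - 3 \left(\left(-89\right) \frac{1}{29852}\right) = \left(-3\right) \left(- \frac{89}{29852}\right) = \frac{267}{29852}$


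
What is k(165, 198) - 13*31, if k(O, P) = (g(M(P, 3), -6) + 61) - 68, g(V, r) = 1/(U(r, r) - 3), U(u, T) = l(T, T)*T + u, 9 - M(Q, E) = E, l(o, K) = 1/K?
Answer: -3281/8 ≈ -410.13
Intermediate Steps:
M(Q, E) = 9 - E
U(u, T) = 1 + u (U(u, T) = T/T + u = 1 + u)
g(V, r) = 1/(-2 + r) (g(V, r) = 1/((1 + r) - 3) = 1/(-2 + r))
k(O, P) = -57/8 (k(O, P) = (1/(-2 - 6) + 61) - 68 = (1/(-8) + 61) - 68 = (-1/8 + 61) - 68 = 487/8 - 68 = -57/8)
k(165, 198) - 13*31 = -57/8 - 13*31 = -57/8 - 1*403 = -57/8 - 403 = -3281/8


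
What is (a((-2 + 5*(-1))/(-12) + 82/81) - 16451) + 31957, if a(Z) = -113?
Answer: 15393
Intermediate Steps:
(a((-2 + 5*(-1))/(-12) + 82/81) - 16451) + 31957 = (-113 - 16451) + 31957 = -16564 + 31957 = 15393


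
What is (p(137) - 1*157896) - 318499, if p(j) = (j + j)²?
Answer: -401319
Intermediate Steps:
p(j) = 4*j² (p(j) = (2*j)² = 4*j²)
(p(137) - 1*157896) - 318499 = (4*137² - 1*157896) - 318499 = (4*18769 - 157896) - 318499 = (75076 - 157896) - 318499 = -82820 - 318499 = -401319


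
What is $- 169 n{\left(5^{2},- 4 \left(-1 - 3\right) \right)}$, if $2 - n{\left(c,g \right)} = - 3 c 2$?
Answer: $-25688$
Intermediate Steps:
$n{\left(c,g \right)} = 2 + 6 c$ ($n{\left(c,g \right)} = 2 - - 3 c 2 = 2 - - 6 c = 2 + 6 c$)
$- 169 n{\left(5^{2},- 4 \left(-1 - 3\right) \right)} = - 169 \left(2 + 6 \cdot 5^{2}\right) = - 169 \left(2 + 6 \cdot 25\right) = - 169 \left(2 + 150\right) = \left(-169\right) 152 = -25688$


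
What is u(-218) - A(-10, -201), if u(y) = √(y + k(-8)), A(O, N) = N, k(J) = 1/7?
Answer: 201 + 5*I*√427/7 ≈ 201.0 + 14.76*I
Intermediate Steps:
k(J) = ⅐
u(y) = √(⅐ + y) (u(y) = √(y + ⅐) = √(⅐ + y))
u(-218) - A(-10, -201) = √(7 + 49*(-218))/7 - 1*(-201) = √(7 - 10682)/7 + 201 = √(-10675)/7 + 201 = (5*I*√427)/7 + 201 = 5*I*√427/7 + 201 = 201 + 5*I*√427/7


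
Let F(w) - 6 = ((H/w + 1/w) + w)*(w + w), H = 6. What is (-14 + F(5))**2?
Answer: 3136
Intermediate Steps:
F(w) = 6 + 2*w*(w + 7/w) (F(w) = 6 + ((6/w + 1/w) + w)*(w + w) = 6 + ((6/w + 1/w) + w)*(2*w) = 6 + (7/w + w)*(2*w) = 6 + (w + 7/w)*(2*w) = 6 + 2*w*(w + 7/w))
(-14 + F(5))**2 = (-14 + (20 + 2*5**2))**2 = (-14 + (20 + 2*25))**2 = (-14 + (20 + 50))**2 = (-14 + 70)**2 = 56**2 = 3136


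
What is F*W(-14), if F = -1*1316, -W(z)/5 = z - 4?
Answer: -118440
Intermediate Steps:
W(z) = 20 - 5*z (W(z) = -5*(z - 4) = -5*(-4 + z) = 20 - 5*z)
F = -1316
F*W(-14) = -1316*(20 - 5*(-14)) = -1316*(20 + 70) = -1316*90 = -118440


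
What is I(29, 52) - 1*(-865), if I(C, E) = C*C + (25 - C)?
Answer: 1702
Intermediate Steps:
I(C, E) = 25 + C**2 - C (I(C, E) = C**2 + (25 - C) = 25 + C**2 - C)
I(29, 52) - 1*(-865) = (25 + 29**2 - 1*29) - 1*(-865) = (25 + 841 - 29) + 865 = 837 + 865 = 1702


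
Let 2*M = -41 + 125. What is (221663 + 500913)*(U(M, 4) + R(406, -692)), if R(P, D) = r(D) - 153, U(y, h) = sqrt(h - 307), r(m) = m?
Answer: -610576720 + 722576*I*sqrt(303) ≈ -6.1058e+8 + 1.2578e+7*I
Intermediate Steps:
M = 42 (M = (-41 + 125)/2 = (1/2)*84 = 42)
U(y, h) = sqrt(-307 + h)
R(P, D) = -153 + D (R(P, D) = D - 153 = -153 + D)
(221663 + 500913)*(U(M, 4) + R(406, -692)) = (221663 + 500913)*(sqrt(-307 + 4) + (-153 - 692)) = 722576*(sqrt(-303) - 845) = 722576*(I*sqrt(303) - 845) = 722576*(-845 + I*sqrt(303)) = -610576720 + 722576*I*sqrt(303)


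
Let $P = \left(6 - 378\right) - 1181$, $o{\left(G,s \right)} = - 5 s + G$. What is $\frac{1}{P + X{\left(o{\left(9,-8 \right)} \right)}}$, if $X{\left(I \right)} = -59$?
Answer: $- \frac{1}{1612} \approx -0.00062035$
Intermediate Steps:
$o{\left(G,s \right)} = G - 5 s$
$P = -1553$ ($P = \left(6 - 378\right) - 1181 = -372 - 1181 = -1553$)
$\frac{1}{P + X{\left(o{\left(9,-8 \right)} \right)}} = \frac{1}{-1553 - 59} = \frac{1}{-1612} = - \frac{1}{1612}$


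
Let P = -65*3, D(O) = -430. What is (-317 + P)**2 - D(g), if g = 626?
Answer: 262574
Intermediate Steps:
P = -195
(-317 + P)**2 - D(g) = (-317 - 195)**2 - 1*(-430) = (-512)**2 + 430 = 262144 + 430 = 262574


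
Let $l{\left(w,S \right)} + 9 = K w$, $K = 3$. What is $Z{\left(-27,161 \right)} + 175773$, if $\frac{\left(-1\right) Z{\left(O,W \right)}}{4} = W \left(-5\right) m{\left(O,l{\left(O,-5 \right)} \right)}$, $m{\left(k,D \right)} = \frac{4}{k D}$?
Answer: $\frac{42714127}{243} \approx 1.7578 \cdot 10^{5}$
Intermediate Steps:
$l{\left(w,S \right)} = -9 + 3 w$
$m{\left(k,D \right)} = \frac{4}{D k}$
$Z{\left(O,W \right)} = \frac{80 W}{O \left(-9 + 3 O\right)}$ ($Z{\left(O,W \right)} = - 4 W \left(-5\right) \frac{4}{\left(-9 + 3 O\right) O} = - 4 - 5 W \frac{4}{O \left(-9 + 3 O\right)} = - 4 \left(- \frac{20 W}{O \left(-9 + 3 O\right)}\right) = \frac{80 W}{O \left(-9 + 3 O\right)}$)
$Z{\left(-27,161 \right)} + 175773 = \frac{80}{3} \cdot 161 \frac{1}{-27} \frac{1}{-3 - 27} + 175773 = \frac{80}{3} \cdot 161 \left(- \frac{1}{27}\right) \frac{1}{-30} + 175773 = \frac{80}{3} \cdot 161 \left(- \frac{1}{27}\right) \left(- \frac{1}{30}\right) + 175773 = \frac{1288}{243} + 175773 = \frac{42714127}{243}$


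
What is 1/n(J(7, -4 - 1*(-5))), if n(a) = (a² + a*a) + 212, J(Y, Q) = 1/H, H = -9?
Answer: 81/17174 ≈ 0.0047164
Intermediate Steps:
J(Y, Q) = -⅑ (J(Y, Q) = 1/(-9) = -⅑)
n(a) = 212 + 2*a² (n(a) = (a² + a²) + 212 = 2*a² + 212 = 212 + 2*a²)
1/n(J(7, -4 - 1*(-5))) = 1/(212 + 2*(-⅑)²) = 1/(212 + 2*(1/81)) = 1/(212 + 2/81) = 1/(17174/81) = 81/17174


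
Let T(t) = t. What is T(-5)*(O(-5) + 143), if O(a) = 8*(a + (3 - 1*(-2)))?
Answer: -715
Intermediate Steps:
O(a) = 40 + 8*a (O(a) = 8*(a + (3 + 2)) = 8*(a + 5) = 8*(5 + a) = 40 + 8*a)
T(-5)*(O(-5) + 143) = -5*((40 + 8*(-5)) + 143) = -5*((40 - 40) + 143) = -5*(0 + 143) = -5*143 = -715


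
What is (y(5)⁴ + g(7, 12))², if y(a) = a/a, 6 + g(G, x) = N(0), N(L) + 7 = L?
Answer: 144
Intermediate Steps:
N(L) = -7 + L
g(G, x) = -13 (g(G, x) = -6 + (-7 + 0) = -6 - 7 = -13)
y(a) = 1
(y(5)⁴ + g(7, 12))² = (1⁴ - 13)² = (1 - 13)² = (-12)² = 144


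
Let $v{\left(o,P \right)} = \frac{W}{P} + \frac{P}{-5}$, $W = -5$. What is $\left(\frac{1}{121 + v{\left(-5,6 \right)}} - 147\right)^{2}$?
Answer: $\frac{275218799769}{12737761} \approx 21607.0$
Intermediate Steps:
$v{\left(o,P \right)} = - \frac{5}{P} - \frac{P}{5}$ ($v{\left(o,P \right)} = - \frac{5}{P} + \frac{P}{-5} = - \frac{5}{P} + P \left(- \frac{1}{5}\right) = - \frac{5}{P} - \frac{P}{5}$)
$\left(\frac{1}{121 + v{\left(-5,6 \right)}} - 147\right)^{2} = \left(\frac{1}{121 - \left(\frac{6}{5} + \frac{5}{6}\right)} - 147\right)^{2} = \left(\frac{1}{121 - \frac{61}{30}} - 147\right)^{2} = \left(\frac{1}{\frac{3569}{30}} - 147\right)^{2} = \left(\frac{30}{3569} - 147\right)^{2} = \left(- \frac{524613}{3569}\right)^{2} = \frac{275218799769}{12737761}$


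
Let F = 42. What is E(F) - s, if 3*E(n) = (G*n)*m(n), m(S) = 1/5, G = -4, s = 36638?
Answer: -183246/5 ≈ -36649.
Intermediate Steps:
m(S) = ⅕
E(n) = -4*n/15 (E(n) = (-4*n*(⅕))/3 = (-4*n/5)/3 = -4*n/15)
E(F) - s = -4/15*42 - 1*36638 = -56/5 - 36638 = -183246/5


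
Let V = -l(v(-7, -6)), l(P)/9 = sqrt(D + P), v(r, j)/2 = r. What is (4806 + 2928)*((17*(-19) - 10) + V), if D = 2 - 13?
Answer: -2575422 - 348030*I ≈ -2.5754e+6 - 3.4803e+5*I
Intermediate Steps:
D = -11
v(r, j) = 2*r
l(P) = 9*sqrt(-11 + P)
V = -45*I (V = -9*sqrt(-11 + 2*(-7)) = -9*sqrt(-11 - 14) = -9*sqrt(-25) = -9*5*I = -45*I ≈ -45.0*I)
(4806 + 2928)*((17*(-19) - 10) + V) = (4806 + 2928)*((17*(-19) - 10) - 45*I) = 7734*((-323 - 10) - 45*I) = 7734*(-333 - 45*I) = -2575422 - 348030*I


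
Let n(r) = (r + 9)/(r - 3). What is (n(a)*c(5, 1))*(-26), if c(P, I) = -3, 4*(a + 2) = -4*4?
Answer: -26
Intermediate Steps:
a = -6 (a = -2 + (-4*4)/4 = -2 + (¼)*(-16) = -2 - 4 = -6)
n(r) = (9 + r)/(-3 + r)
(n(a)*c(5, 1))*(-26) = (((9 - 6)/(-3 - 6))*(-3))*(-26) = ((3/(-9))*(-3))*(-26) = (-⅑*3*(-3))*(-26) = -⅓*(-3)*(-26) = 1*(-26) = -26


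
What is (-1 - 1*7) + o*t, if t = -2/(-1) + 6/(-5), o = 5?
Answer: -4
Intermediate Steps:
t = ⅘ (t = -2*(-1) + 6*(-⅕) = 2 - 6/5 = ⅘ ≈ 0.80000)
(-1 - 1*7) + o*t = (-1 - 1*7) + 5*(⅘) = (-1 - 7) + 4 = -8 + 4 = -4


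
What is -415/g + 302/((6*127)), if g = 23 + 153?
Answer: -131539/67056 ≈ -1.9616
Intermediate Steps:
g = 176
-415/g + 302/((6*127)) = -415/176 + 302/((6*127)) = -415*1/176 + 302/762 = -415/176 + 302*(1/762) = -415/176 + 151/381 = -131539/67056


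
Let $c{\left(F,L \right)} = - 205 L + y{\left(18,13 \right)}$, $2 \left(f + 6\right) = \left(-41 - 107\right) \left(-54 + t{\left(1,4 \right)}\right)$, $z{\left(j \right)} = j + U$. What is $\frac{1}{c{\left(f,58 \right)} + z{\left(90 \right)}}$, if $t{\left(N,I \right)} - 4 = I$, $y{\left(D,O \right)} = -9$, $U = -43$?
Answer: $- \frac{1}{11852} \approx -8.4374 \cdot 10^{-5}$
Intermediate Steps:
$z{\left(j \right)} = -43 + j$ ($z{\left(j \right)} = j - 43 = -43 + j$)
$t{\left(N,I \right)} = 4 + I$
$f = 3398$ ($f = -6 + \frac{\left(-41 - 107\right) \left(-54 + \left(4 + 4\right)\right)}{2} = -6 + \frac{\left(-148\right) \left(-54 + 8\right)}{2} = -6 + \frac{\left(-148\right) \left(-46\right)}{2} = -6 + \frac{1}{2} \cdot 6808 = -6 + 3404 = 3398$)
$c{\left(F,L \right)} = -9 - 205 L$ ($c{\left(F,L \right)} = - 205 L - 9 = -9 - 205 L$)
$\frac{1}{c{\left(f,58 \right)} + z{\left(90 \right)}} = \frac{1}{\left(-9 - 11890\right) + \left(-43 + 90\right)} = \frac{1}{\left(-9 - 11890\right) + 47} = \frac{1}{-11899 + 47} = \frac{1}{-11852} = - \frac{1}{11852}$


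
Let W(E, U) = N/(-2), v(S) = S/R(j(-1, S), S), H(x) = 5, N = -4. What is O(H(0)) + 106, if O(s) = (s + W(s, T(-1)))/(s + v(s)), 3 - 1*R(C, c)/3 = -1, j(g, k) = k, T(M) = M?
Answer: 6974/65 ≈ 107.29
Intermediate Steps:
R(C, c) = 12 (R(C, c) = 9 - 3*(-1) = 9 + 3 = 12)
v(S) = S/12
W(E, U) = 2 (W(E, U) = -4/(-2) = -4*(-½) = 2)
O(s) = 12*(2 + s)/(13*s) (O(s) = (s + 2)/(s + s/12) = (2 + s)/((13*s/12)) = (2 + s)*(12/(13*s)) = 12*(2 + s)/(13*s))
O(H(0)) + 106 = (12/13)*(2 + 5)/5 + 106 = (12/13)*(⅕)*7 + 106 = 84/65 + 106 = 6974/65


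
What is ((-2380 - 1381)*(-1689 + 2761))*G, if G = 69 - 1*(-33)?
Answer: -411242784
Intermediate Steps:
G = 102 (G = 69 + 33 = 102)
((-2380 - 1381)*(-1689 + 2761))*G = ((-2380 - 1381)*(-1689 + 2761))*102 = -3761*1072*102 = -4031792*102 = -411242784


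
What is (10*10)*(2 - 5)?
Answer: -300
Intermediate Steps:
(10*10)*(2 - 5) = 100*(-3) = -300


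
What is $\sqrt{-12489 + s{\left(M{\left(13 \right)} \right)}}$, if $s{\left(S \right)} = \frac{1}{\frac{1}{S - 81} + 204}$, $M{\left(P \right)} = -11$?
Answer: $\frac{i \sqrt{89767911893}}{2681} \approx 111.75 i$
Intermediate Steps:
$s{\left(S \right)} = \frac{1}{204 + \frac{1}{-81 + S}}$ ($s{\left(S \right)} = \frac{1}{\frac{1}{S - 81} + 204} = \frac{1}{\frac{1}{-81 + S} + 204} = \frac{1}{204 + \frac{1}{-81 + S}}$)
$\sqrt{-12489 + s{\left(M{\left(13 \right)} \right)}} = \sqrt{-12489 + \frac{-81 - 11}{-16523 + 204 \left(-11\right)}} = \sqrt{-12489 + \frac{1}{-16523 - 2244} \left(-92\right)} = \sqrt{-12489 + \frac{1}{-18767} \left(-92\right)} = \sqrt{-12489 - - \frac{92}{18767}} = \sqrt{-12489 + \frac{92}{18767}} = \sqrt{- \frac{234380971}{18767}} = \frac{i \sqrt{89767911893}}{2681}$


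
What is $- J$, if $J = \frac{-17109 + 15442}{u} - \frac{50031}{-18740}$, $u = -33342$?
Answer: $- \frac{849686591}{312414540} \approx -2.7197$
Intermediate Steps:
$J = \frac{849686591}{312414540}$ ($J = \frac{-17109 + 15442}{-33342} - \frac{50031}{-18740} = \left(-1667\right) \left(- \frac{1}{33342}\right) - - \frac{50031}{18740} = \frac{1667}{33342} + \frac{50031}{18740} = \frac{849686591}{312414540} \approx 2.7197$)
$- J = \left(-1\right) \frac{849686591}{312414540} = - \frac{849686591}{312414540}$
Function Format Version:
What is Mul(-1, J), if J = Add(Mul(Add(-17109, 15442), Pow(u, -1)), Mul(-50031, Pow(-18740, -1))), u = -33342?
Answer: Rational(-849686591, 312414540) ≈ -2.7197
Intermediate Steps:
J = Rational(849686591, 312414540) (J = Add(Mul(Add(-17109, 15442), Pow(-33342, -1)), Mul(-50031, Pow(-18740, -1))) = Add(Mul(-1667, Rational(-1, 33342)), Mul(-50031, Rational(-1, 18740))) = Add(Rational(1667, 33342), Rational(50031, 18740)) = Rational(849686591, 312414540) ≈ 2.7197)
Mul(-1, J) = Mul(-1, Rational(849686591, 312414540)) = Rational(-849686591, 312414540)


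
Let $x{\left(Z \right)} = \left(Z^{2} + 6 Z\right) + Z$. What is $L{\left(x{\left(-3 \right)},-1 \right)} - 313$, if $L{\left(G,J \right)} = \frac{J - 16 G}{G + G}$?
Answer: $- \frac{7703}{24} \approx -320.96$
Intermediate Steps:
$x{\left(Z \right)} = Z^{2} + 7 Z$
$L{\left(G,J \right)} = \frac{J - 16 G}{2 G}$
$L{\left(x{\left(-3 \right)},-1 \right)} - 313 = \left(-8 + \frac{1}{2} \left(-1\right) \frac{1}{\left(-3\right) \left(7 - 3\right)}\right) - 313 = \left(-8 + \frac{1}{2} \left(-1\right) \frac{1}{\left(-3\right) 4}\right) - 313 = \left(-8 + \frac{1}{2} \left(-1\right) \frac{1}{-12}\right) - 313 = \left(-8 + \frac{1}{2} \left(-1\right) \left(- \frac{1}{12}\right)\right) - 313 = \left(-8 + \frac{1}{24}\right) - 313 = - \frac{191}{24} - 313 = - \frac{7703}{24}$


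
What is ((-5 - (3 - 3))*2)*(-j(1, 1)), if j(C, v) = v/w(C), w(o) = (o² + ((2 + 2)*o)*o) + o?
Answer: 5/3 ≈ 1.6667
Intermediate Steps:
w(o) = o + 5*o² (w(o) = (o² + (4*o)*o) + o = (o² + 4*o²) + o = 5*o² + o = o + 5*o²)
j(C, v) = v/(C*(1 + 5*C)) (j(C, v) = v/((C*(1 + 5*C))) = v*(1/(C*(1 + 5*C))) = v/(C*(1 + 5*C)))
((-5 - (3 - 3))*2)*(-j(1, 1)) = ((-5 - (3 - 3))*2)*(-1/(1*(1 + 5*1))) = ((-5 - 1*0)*2)*(-1/(1 + 5)) = ((-5 + 0)*2)*(-1/6) = (-5*2)*(-1/6) = -(-10)/6 = -10*(-⅙) = 5/3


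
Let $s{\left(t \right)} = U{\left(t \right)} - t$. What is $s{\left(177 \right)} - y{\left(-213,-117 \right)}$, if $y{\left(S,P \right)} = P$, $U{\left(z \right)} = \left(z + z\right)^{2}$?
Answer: $125256$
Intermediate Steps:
$U{\left(z \right)} = 4 z^{2}$ ($U{\left(z \right)} = \left(2 z\right)^{2} = 4 z^{2}$)
$s{\left(t \right)} = - t + 4 t^{2}$ ($s{\left(t \right)} = 4 t^{2} - t = - t + 4 t^{2}$)
$s{\left(177 \right)} - y{\left(-213,-117 \right)} = 177 \left(-1 + 4 \cdot 177\right) - -117 = 177 \left(-1 + 708\right) + 117 = 177 \cdot 707 + 117 = 125139 + 117 = 125256$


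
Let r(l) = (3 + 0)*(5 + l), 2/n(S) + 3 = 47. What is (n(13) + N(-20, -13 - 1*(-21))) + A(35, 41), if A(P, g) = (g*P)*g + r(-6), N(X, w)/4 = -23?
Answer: 1292281/22 ≈ 58740.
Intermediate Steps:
n(S) = 1/22 (n(S) = 2/(-3 + 47) = 2/44 = 2*(1/44) = 1/22)
N(X, w) = -92 (N(X, w) = 4*(-23) = -92)
r(l) = 15 + 3*l (r(l) = 3*(5 + l) = 15 + 3*l)
A(P, g) = -3 + P*g**2 (A(P, g) = (g*P)*g + (15 + 3*(-6)) = (P*g)*g + (15 - 18) = P*g**2 - 3 = -3 + P*g**2)
(n(13) + N(-20, -13 - 1*(-21))) + A(35, 41) = (1/22 - 92) + (-3 + 35*41**2) = -2023/22 + (-3 + 35*1681) = -2023/22 + (-3 + 58835) = -2023/22 + 58832 = 1292281/22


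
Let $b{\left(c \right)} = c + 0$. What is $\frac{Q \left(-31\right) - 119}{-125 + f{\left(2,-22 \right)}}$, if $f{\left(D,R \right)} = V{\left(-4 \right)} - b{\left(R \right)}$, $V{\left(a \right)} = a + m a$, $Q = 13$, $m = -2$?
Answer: $\frac{58}{11} \approx 5.2727$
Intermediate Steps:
$b{\left(c \right)} = c$
$V{\left(a \right)} = - a$ ($V{\left(a \right)} = a - 2 a = - a$)
$f{\left(D,R \right)} = 4 - R$ ($f{\left(D,R \right)} = \left(-1\right) \left(-4\right) - R = 4 - R$)
$\frac{Q \left(-31\right) - 119}{-125 + f{\left(2,-22 \right)}} = \frac{13 \left(-31\right) - 119}{-125 + \left(4 - -22\right)} = \frac{-403 - 119}{-125 + \left(4 + 22\right)} = - \frac{522}{-125 + 26} = - \frac{522}{-99} = \left(-522\right) \left(- \frac{1}{99}\right) = \frac{58}{11}$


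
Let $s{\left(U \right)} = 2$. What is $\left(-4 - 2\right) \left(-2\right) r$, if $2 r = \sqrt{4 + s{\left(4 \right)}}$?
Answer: $6 \sqrt{6} \approx 14.697$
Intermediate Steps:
$r = \frac{\sqrt{6}}{2}$ ($r = \frac{\sqrt{4 + 2}}{2} = \frac{\sqrt{6}}{2} \approx 1.2247$)
$\left(-4 - 2\right) \left(-2\right) r = \left(-4 - 2\right) \left(-2\right) \frac{\sqrt{6}}{2} = \left(-6\right) \left(-2\right) \frac{\sqrt{6}}{2} = 12 \frac{\sqrt{6}}{2} = 6 \sqrt{6}$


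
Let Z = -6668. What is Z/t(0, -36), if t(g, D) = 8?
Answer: -1667/2 ≈ -833.50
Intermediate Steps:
Z/t(0, -36) = -6668/8 = -6668*⅛ = -1667/2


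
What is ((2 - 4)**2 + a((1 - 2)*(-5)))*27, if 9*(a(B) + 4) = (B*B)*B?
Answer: 375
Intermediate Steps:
a(B) = -4 + B**3/9 (a(B) = -4 + ((B*B)*B)/9 = -4 + (B**2*B)/9 = -4 + B**3/9)
((2 - 4)**2 + a((1 - 2)*(-5)))*27 = ((2 - 4)**2 + (-4 + ((1 - 2)*(-5))**3/9))*27 = ((-2)**2 + (-4 + (-1*(-5))**3/9))*27 = (4 + (-4 + (1/9)*5**3))*27 = (4 + (-4 + (1/9)*125))*27 = (4 + (-4 + 125/9))*27 = (4 + 89/9)*27 = (125/9)*27 = 375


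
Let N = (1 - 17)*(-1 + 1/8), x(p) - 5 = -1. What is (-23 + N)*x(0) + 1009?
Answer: 973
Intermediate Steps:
x(p) = 4 (x(p) = 5 - 1 = 4)
N = 14 (N = -16*(-1 + ⅛) = -16*(-7/8) = 14)
(-23 + N)*x(0) + 1009 = (-23 + 14)*4 + 1009 = -9*4 + 1009 = -36 + 1009 = 973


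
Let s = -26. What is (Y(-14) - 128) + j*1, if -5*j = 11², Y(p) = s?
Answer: -891/5 ≈ -178.20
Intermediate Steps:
Y(p) = -26
j = -121/5 (j = -⅕*11² = -⅕*121 = -121/5 ≈ -24.200)
(Y(-14) - 128) + j*1 = (-26 - 128) - 121/5*1 = -154 - 121/5 = -891/5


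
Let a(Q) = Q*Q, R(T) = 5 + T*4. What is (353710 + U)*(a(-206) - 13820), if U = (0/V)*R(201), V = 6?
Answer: 10121765360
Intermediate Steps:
R(T) = 5 + 4*T
a(Q) = Q**2
U = 0 (U = (0/6)*(5 + 4*201) = (0*(1/6))*(5 + 804) = 0*809 = 0)
(353710 + U)*(a(-206) - 13820) = (353710 + 0)*((-206)**2 - 13820) = 353710*(42436 - 13820) = 353710*28616 = 10121765360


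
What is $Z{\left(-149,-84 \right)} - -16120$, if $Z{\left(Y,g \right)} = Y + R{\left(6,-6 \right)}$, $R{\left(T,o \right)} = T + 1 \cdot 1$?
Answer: $15978$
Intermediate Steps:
$R{\left(T,o \right)} = 1 + T$ ($R{\left(T,o \right)} = T + 1 = 1 + T$)
$Z{\left(Y,g \right)} = 7 + Y$ ($Z{\left(Y,g \right)} = Y + \left(1 + 6\right) = Y + 7 = 7 + Y$)
$Z{\left(-149,-84 \right)} - -16120 = \left(7 - 149\right) - -16120 = -142 + 16120 = 15978$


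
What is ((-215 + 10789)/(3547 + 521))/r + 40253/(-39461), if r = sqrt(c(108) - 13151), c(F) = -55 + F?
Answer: -40253/39461 - 5287*I*sqrt(13098)/26641332 ≈ -1.0201 - 0.022712*I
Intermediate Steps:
r = I*sqrt(13098) (r = sqrt((-55 + 108) - 13151) = sqrt(53 - 13151) = sqrt(-13098) = I*sqrt(13098) ≈ 114.45*I)
((-215 + 10789)/(3547 + 521))/r + 40253/(-39461) = ((-215 + 10789)/(3547 + 521))/((I*sqrt(13098))) + 40253/(-39461) = (10574/4068)*(-I*sqrt(13098)/13098) + 40253*(-1/39461) = (10574*(1/4068))*(-I*sqrt(13098)/13098) - 40253/39461 = 5287*(-I*sqrt(13098)/13098)/2034 - 40253/39461 = -5287*I*sqrt(13098)/26641332 - 40253/39461 = -40253/39461 - 5287*I*sqrt(13098)/26641332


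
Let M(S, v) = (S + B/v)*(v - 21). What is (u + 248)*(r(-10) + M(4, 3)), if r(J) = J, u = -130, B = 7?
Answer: -14632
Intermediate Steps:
M(S, v) = (-21 + v)*(S + 7/v) (M(S, v) = (S + 7/v)*(v - 21) = (S + 7/v)*(-21 + v) = (-21 + v)*(S + 7/v))
(u + 248)*(r(-10) + M(4, 3)) = (-130 + 248)*(-10 + (7 - 147/3 - 21*4 + 4*3)) = 118*(-10 + (7 - 147*1/3 - 84 + 12)) = 118*(-10 + (7 - 49 - 84 + 12)) = 118*(-10 - 114) = 118*(-124) = -14632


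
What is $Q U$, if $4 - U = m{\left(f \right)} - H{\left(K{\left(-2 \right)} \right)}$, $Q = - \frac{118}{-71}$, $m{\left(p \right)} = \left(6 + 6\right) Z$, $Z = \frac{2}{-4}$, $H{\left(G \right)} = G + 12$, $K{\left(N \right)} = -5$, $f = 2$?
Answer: $\frac{2006}{71} \approx 28.254$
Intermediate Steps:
$H{\left(G \right)} = 12 + G$
$Z = - \frac{1}{2}$ ($Z = 2 \left(- \frac{1}{4}\right) = - \frac{1}{2} \approx -0.5$)
$m{\left(p \right)} = -6$ ($m{\left(p \right)} = \left(6 + 6\right) \left(- \frac{1}{2}\right) = 12 \left(- \frac{1}{2}\right) = -6$)
$Q = \frac{118}{71}$ ($Q = \left(-118\right) \left(- \frac{1}{71}\right) = \frac{118}{71} \approx 1.662$)
$U = 17$ ($U = 4 - \left(-6 - \left(12 - 5\right)\right) = 4 - \left(-6 - 7\right) = 4 - -13 = 4 + 13 = 17$)
$Q U = \frac{118}{71} \cdot 17 = \frac{2006}{71}$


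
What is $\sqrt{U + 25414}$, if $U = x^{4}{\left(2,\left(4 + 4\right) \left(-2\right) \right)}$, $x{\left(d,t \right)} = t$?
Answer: $5 \sqrt{3638} \approx 301.58$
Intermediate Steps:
$U = 65536$ ($U = \left(\left(4 + 4\right) \left(-2\right)\right)^{4} = \left(8 \left(-2\right)\right)^{4} = \left(-16\right)^{4} = 65536$)
$\sqrt{U + 25414} = \sqrt{65536 + 25414} = \sqrt{90950} = 5 \sqrt{3638}$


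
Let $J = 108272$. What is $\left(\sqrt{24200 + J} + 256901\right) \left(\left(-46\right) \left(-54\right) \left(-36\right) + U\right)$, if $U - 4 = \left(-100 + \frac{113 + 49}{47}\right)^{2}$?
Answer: $- \frac{45454864753736}{2209} - \frac{353870672 \sqrt{33118}}{2209} \approx -2.0606 \cdot 10^{10}$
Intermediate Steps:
$U = \frac{20602280}{2209}$ ($U = 4 + \left(-100 + \frac{113 + 49}{47}\right)^{2} = 4 + \left(-100 + 162 \cdot \frac{1}{47}\right)^{2} = 4 + \left(-100 + \frac{162}{47}\right)^{2} = 4 + \left(- \frac{4538}{47}\right)^{2} = 4 + \frac{20593444}{2209} = \frac{20602280}{2209} \approx 9326.5$)
$\left(\sqrt{24200 + J} + 256901\right) \left(\left(-46\right) \left(-54\right) \left(-36\right) + U\right) = \left(\sqrt{24200 + 108272} + 256901\right) \left(\left(-46\right) \left(-54\right) \left(-36\right) + \frac{20602280}{2209}\right) = \left(\sqrt{132472} + 256901\right) \left(2484 \left(-36\right) + \frac{20602280}{2209}\right) = \left(2 \sqrt{33118} + 256901\right) \left(-89424 + \frac{20602280}{2209}\right) = \left(256901 + 2 \sqrt{33118}\right) \left(- \frac{176935336}{2209}\right) = - \frac{45454864753736}{2209} - \frac{353870672 \sqrt{33118}}{2209}$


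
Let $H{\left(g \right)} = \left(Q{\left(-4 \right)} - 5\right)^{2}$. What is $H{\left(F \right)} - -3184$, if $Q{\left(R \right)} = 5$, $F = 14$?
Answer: $3184$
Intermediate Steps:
$H{\left(g \right)} = 0$ ($H{\left(g \right)} = \left(5 - 5\right)^{2} = 0^{2} = 0$)
$H{\left(F \right)} - -3184 = 0 - -3184 = 0 + 3184 = 3184$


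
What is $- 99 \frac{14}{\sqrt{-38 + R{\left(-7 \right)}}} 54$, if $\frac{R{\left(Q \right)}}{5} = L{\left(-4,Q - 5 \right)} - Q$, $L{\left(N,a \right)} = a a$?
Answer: $- \frac{24948 \sqrt{717}}{239} \approx -2795.1$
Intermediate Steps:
$L{\left(N,a \right)} = a^{2}$
$R{\left(Q \right)} = - 5 Q + 5 \left(-5 + Q\right)^{2}$ ($R{\left(Q \right)} = 5 \left(\left(Q - 5\right)^{2} - Q\right) = 5 \left(\left(-5 + Q\right)^{2} - Q\right) = - 5 Q + 5 \left(-5 + Q\right)^{2}$)
$- 99 \frac{14}{\sqrt{-38 + R{\left(-7 \right)}}} 54 = - 99 \frac{14}{\sqrt{-38 - \left(-35 - 5 \left(-5 - 7\right)^{2}\right)}} 54 = - 99 \frac{14}{\sqrt{-38 + \left(35 + 5 \left(-12\right)^{2}\right)}} 54 = - 99 \frac{14}{\sqrt{-38 + \left(35 + 5 \cdot 144\right)}} 54 = - 99 \frac{14}{\sqrt{-38 + \left(35 + 720\right)}} 54 = - 99 \frac{14}{\sqrt{-38 + 755}} \cdot 54 = - 99 \frac{14}{\sqrt{717}} \cdot 54 = - 99 \cdot 14 \frac{\sqrt{717}}{717} \cdot 54 = - 99 \frac{14 \sqrt{717}}{717} \cdot 54 = - \frac{462 \sqrt{717}}{239} \cdot 54 = - \frac{24948 \sqrt{717}}{239}$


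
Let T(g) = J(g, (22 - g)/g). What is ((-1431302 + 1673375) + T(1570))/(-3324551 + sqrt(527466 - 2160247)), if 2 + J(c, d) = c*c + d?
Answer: -7064575995639011/8676323172739870 - 2124971461*I*sqrt(1632781)/8676323172739870 ≈ -0.81424 - 0.00031295*I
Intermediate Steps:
J(c, d) = -2 + d + c**2 (J(c, d) = -2 + (c*c + d) = -2 + (c**2 + d) = -2 + (d + c**2) = -2 + d + c**2)
T(g) = -2 + g**2 + (22 - g)/g (T(g) = -2 + (22 - g)/g + g**2 = -2 + g**2 + (22 - g)/g)
((-1431302 + 1673375) + T(1570))/(-3324551 + sqrt(527466 - 2160247)) = ((-1431302 + 1673375) + (-3 + 1570**2 + 22/1570))/(-3324551 + sqrt(527466 - 2160247)) = (242073 + (-3 + 2464900 + 22*(1/1570)))/(-3324551 + sqrt(-1632781)) = (242073 + (-3 + 2464900 + 11/785))/(-3324551 + I*sqrt(1632781)) = (242073 + 1934944156/785)/(-3324551 + I*sqrt(1632781)) = 2124971461/(785*(-3324551 + I*sqrt(1632781)))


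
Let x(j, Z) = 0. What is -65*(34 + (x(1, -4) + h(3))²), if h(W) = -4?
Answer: -3250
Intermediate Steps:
-65*(34 + (x(1, -4) + h(3))²) = -65*(34 + (0 - 4)²) = -65*(34 + (-4)²) = -65*(34 + 16) = -65*50 = -3250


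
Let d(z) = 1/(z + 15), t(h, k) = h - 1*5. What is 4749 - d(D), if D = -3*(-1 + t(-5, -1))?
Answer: 227951/48 ≈ 4749.0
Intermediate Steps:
t(h, k) = -5 + h (t(h, k) = h - 5 = -5 + h)
D = 33 (D = -3*(-1 + (-5 - 5)) = -3*(-1 - 10) = -3*(-11) = 33)
d(z) = 1/(15 + z)
4749 - d(D) = 4749 - 1/(15 + 33) = 4749 - 1/48 = 227951/48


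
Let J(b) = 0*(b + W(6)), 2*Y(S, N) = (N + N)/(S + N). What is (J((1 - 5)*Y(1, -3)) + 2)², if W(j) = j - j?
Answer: 4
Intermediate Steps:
W(j) = 0
Y(S, N) = N/(N + S) (Y(S, N) = ((N + N)/(S + N))/2 = ((2*N)/(N + S))/2 = (2*N/(N + S))/2 = N/(N + S))
J(b) = 0 (J(b) = 0*(b + 0) = 0*b = 0)
(J((1 - 5)*Y(1, -3)) + 2)² = (0 + 2)² = 2² = 4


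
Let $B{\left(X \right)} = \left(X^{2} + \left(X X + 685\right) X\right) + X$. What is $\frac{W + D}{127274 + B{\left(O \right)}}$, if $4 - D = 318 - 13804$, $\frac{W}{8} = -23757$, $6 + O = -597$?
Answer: $\frac{88283}{109589501} \approx 0.00080558$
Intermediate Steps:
$O = -603$ ($O = -6 - 597 = -603$)
$W = -190056$ ($W = 8 \left(-23757\right) = -190056$)
$D = 13490$ ($D = 4 - \left(318 - 13804\right) = 4 - -13486 = 4 + 13486 = 13490$)
$B{\left(X \right)} = X + X^{2} + X \left(685 + X^{2}\right)$ ($B{\left(X \right)} = \left(X^{2} + \left(X^{2} + 685\right) X\right) + X = \left(X^{2} + \left(685 + X^{2}\right) X\right) + X = \left(X^{2} + X \left(685 + X^{2}\right)\right) + X = X + X^{2} + X \left(685 + X^{2}\right)$)
$\frac{W + D}{127274 + B{\left(O \right)}} = \frac{-190056 + 13490}{127274 - 603 \left(686 - 603 + \left(-603\right)^{2}\right)} = - \frac{176566}{127274 - 603 \left(686 - 603 + 363609\right)} = - \frac{176566}{127274 - 219306276} = - \frac{176566}{-219179002} = \left(-176566\right) \left(- \frac{1}{219179002}\right) = \frac{88283}{109589501}$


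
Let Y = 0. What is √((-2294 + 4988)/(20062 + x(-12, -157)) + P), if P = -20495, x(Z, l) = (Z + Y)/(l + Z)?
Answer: 2*I*√14724821204201210/1695245 ≈ 143.16*I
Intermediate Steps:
x(Z, l) = Z/(Z + l) (x(Z, l) = (Z + 0)/(l + Z) = Z/(Z + l))
√((-2294 + 4988)/(20062 + x(-12, -157)) + P) = √((-2294 + 4988)/(20062 - 12/(-12 - 157)) - 20495) = √(2694/(20062 - 12/(-169)) - 20495) = √(2694/(20062 - 12*(-1/169)) - 20495) = √(2694/(20062 + 12/169) - 20495) = √(2694/(3390490/169) - 20495) = √(2694*(169/3390490) - 20495) = √(227643/1695245 - 20495) = √(-34743818632/1695245) = 2*I*√14724821204201210/1695245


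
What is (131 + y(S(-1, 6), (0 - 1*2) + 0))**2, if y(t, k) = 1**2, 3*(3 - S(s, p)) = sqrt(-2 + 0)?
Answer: 17424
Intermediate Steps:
S(s, p) = 3 - I*sqrt(2)/3 (S(s, p) = 3 - sqrt(-2 + 0)/3 = 3 - I*sqrt(2)/3)
y(t, k) = 1
(131 + y(S(-1, 6), (0 - 1*2) + 0))**2 = (131 + 1)**2 = 132**2 = 17424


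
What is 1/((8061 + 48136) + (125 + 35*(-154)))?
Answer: 1/50932 ≈ 1.9634e-5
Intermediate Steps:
1/((8061 + 48136) + (125 + 35*(-154))) = 1/(56197 + (125 - 5390)) = 1/(56197 - 5265) = 1/50932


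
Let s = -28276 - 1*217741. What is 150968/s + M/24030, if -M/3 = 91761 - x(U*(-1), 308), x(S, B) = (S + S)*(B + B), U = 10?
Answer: -26814949057/1970596170 ≈ -13.608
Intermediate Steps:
x(S, B) = 4*B*S (x(S, B) = (2*S)*(2*B) = 4*B*S)
M = -312243 (M = -3*(91761 - 4*308*10*(-1)) = -3*(91761 - 4*308*(-10)) = -3*(91761 - 1*(-12320)) = -3*(91761 + 12320) = -3*104081 = -312243)
s = -246017 (s = -28276 - 217741 = -246017)
150968/s + M/24030 = 150968/(-246017) - 312243/24030 = 150968*(-1/246017) - 312243*1/24030 = -150968/246017 - 104081/8010 = -26814949057/1970596170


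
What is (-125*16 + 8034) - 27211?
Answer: -21177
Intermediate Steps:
(-125*16 + 8034) - 27211 = (-2000 + 8034) - 27211 = 6034 - 27211 = -21177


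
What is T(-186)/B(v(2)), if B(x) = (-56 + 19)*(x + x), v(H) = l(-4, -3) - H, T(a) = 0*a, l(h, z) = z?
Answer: 0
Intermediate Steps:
T(a) = 0
v(H) = -3 - H
B(x) = -74*x
T(-186)/B(v(2)) = 0/((-74*(-3 - 1*2))) = 0/((-74*(-3 - 2))) = 0/((-74*(-5))) = 0/370 = 0*(1/370) = 0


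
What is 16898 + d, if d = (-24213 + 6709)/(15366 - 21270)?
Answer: 6236456/369 ≈ 16901.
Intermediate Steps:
d = 1094/369 (d = -17504/(-5904) = -17504*(-1/5904) = 1094/369 ≈ 2.9648)
16898 + d = 16898 + 1094/369 = 6236456/369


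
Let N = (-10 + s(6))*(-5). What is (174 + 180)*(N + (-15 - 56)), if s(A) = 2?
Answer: -10974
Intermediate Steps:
N = 40 (N = (-10 + 2)*(-5) = -8*(-5) = 40)
(174 + 180)*(N + (-15 - 56)) = (174 + 180)*(40 + (-15 - 56)) = 354*(40 - 71) = 354*(-31) = -10974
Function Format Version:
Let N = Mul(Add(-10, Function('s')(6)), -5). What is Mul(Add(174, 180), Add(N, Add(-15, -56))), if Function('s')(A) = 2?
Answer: -10974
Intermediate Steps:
N = 40 (N = Mul(Add(-10, 2), -5) = Mul(-8, -5) = 40)
Mul(Add(174, 180), Add(N, Add(-15, -56))) = Mul(Add(174, 180), Add(40, Add(-15, -56))) = Mul(354, Add(40, -71)) = Mul(354, -31) = -10974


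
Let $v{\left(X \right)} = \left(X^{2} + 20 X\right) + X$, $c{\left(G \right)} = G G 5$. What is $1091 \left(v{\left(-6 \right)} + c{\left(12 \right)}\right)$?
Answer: $687330$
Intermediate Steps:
$c{\left(G \right)} = 5 G^{2}$ ($c{\left(G \right)} = G^{2} \cdot 5 = 5 G^{2}$)
$v{\left(X \right)} = X^{2} + 21 X$
$1091 \left(v{\left(-6 \right)} + c{\left(12 \right)}\right) = 1091 \left(- 6 \left(21 - 6\right) + 5 \cdot 12^{2}\right) = 1091 \left(\left(-6\right) 15 + 5 \cdot 144\right) = 1091 \left(-90 + 720\right) = 1091 \cdot 630 = 687330$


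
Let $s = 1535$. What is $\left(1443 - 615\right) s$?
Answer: $1270980$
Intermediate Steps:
$\left(1443 - 615\right) s = \left(1443 - 615\right) 1535 = 828 \cdot 1535 = 1270980$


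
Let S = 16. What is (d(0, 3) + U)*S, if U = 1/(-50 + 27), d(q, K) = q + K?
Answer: 1088/23 ≈ 47.304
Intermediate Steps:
d(q, K) = K + q
U = -1/23 (U = 1/(-23) = -1/23 ≈ -0.043478)
(d(0, 3) + U)*S = ((3 + 0) - 1/23)*16 = (3 - 1/23)*16 = (68/23)*16 = 1088/23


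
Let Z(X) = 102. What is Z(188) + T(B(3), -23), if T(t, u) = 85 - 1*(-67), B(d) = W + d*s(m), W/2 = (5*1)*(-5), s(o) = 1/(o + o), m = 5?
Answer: 254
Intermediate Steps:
s(o) = 1/(2*o)
W = -50 (W = 2*((5*1)*(-5)) = 2*(5*(-5)) = 2*(-25) = -50)
B(d) = -50 + d/10 (B(d) = -50 + d*((1/2)/5) = -50 + d*((1/2)*(1/5)) = -50 + d*(1/10) = -50 + d/10)
T(t, u) = 152 (T(t, u) = 85 + 67 = 152)
Z(188) + T(B(3), -23) = 102 + 152 = 254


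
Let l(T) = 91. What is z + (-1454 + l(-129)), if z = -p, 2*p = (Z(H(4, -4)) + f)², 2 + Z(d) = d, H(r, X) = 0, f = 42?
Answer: -2163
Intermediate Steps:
Z(d) = -2 + d
p = 800 (p = ((-2 + 0) + 42)²/2 = (-2 + 42)²/2 = (½)*40² = (½)*1600 = 800)
z = -800 (z = -1*800 = -800)
z + (-1454 + l(-129)) = -800 + (-1454 + 91) = -800 - 1363 = -2163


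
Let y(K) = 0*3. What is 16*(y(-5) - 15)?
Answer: -240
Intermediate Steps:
y(K) = 0
16*(y(-5) - 15) = 16*(0 - 15) = 16*(-15) = -240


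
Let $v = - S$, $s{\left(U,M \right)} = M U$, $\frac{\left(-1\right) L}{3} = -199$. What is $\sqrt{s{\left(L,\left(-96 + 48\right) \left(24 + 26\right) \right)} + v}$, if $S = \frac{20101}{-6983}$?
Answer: $\frac{i \sqrt{69866467313917}}{6983} \approx 1197.0 i$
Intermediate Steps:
$L = 597$ ($L = \left(-3\right) \left(-199\right) = 597$)
$S = - \frac{20101}{6983}$ ($S = 20101 \left(- \frac{1}{6983}\right) = - \frac{20101}{6983} \approx -2.8786$)
$v = \frac{20101}{6983}$ ($v = \left(-1\right) \left(- \frac{20101}{6983}\right) = \frac{20101}{6983} \approx 2.8786$)
$\sqrt{s{\left(L,\left(-96 + 48\right) \left(24 + 26\right) \right)} + v} = \sqrt{\left(-96 + 48\right) \left(24 + 26\right) 597 + \frac{20101}{6983}} = \sqrt{\left(-48\right) 50 \cdot 597 + \frac{20101}{6983}} = \sqrt{\left(-2400\right) 597 + \frac{20101}{6983}} = \sqrt{-1432800 + \frac{20101}{6983}} = \sqrt{- \frac{10005222299}{6983}} = \frac{i \sqrt{69866467313917}}{6983}$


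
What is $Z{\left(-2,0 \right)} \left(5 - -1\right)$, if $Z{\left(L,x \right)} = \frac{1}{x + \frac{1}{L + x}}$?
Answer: $-12$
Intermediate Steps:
$Z{\left(-2,0 \right)} \left(5 - -1\right) = \frac{-2 + 0}{1 + 0^{2} - 0} \left(5 - -1\right) = \frac{1}{1 + 0 + 0} \left(-2\right) \left(5 + 1\right) = 1^{-1} \left(-2\right) 6 = 1 \left(-2\right) 6 = \left(-2\right) 6 = -12$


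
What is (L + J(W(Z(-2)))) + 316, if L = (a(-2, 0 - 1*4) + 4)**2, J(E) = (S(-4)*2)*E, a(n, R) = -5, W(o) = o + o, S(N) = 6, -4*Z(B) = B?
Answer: 329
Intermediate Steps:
Z(B) = -B/4
W(o) = 2*o
J(E) = 12*E (J(E) = (6*2)*E = 12*E)
L = 1 (L = (-5 + 4)**2 = (-1)**2 = 1)
(L + J(W(Z(-2)))) + 316 = (1 + 12*(2*(-1/4*(-2)))) + 316 = (1 + 12*(2*(1/2))) + 316 = (1 + 12*1) + 316 = (1 + 12) + 316 = 13 + 316 = 329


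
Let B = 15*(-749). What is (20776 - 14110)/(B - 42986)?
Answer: -6666/54221 ≈ -0.12294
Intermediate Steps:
B = -11235
(20776 - 14110)/(B - 42986) = (20776 - 14110)/(-11235 - 42986) = 6666/(-54221) = 6666*(-1/54221) = -6666/54221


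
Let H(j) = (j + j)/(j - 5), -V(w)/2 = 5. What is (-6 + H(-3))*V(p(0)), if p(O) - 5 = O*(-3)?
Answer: 105/2 ≈ 52.500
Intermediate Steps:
p(O) = 5 - 3*O (p(O) = 5 + O*(-3) = 5 - 3*O)
V(w) = -10 (V(w) = -2*5 = -10)
H(j) = 2*j/(-5 + j) (H(j) = (2*j)/(-5 + j) = 2*j/(-5 + j))
(-6 + H(-3))*V(p(0)) = (-6 + 2*(-3)/(-5 - 3))*(-10) = (-6 + 2*(-3)/(-8))*(-10) = (-6 + 2*(-3)*(-1/8))*(-10) = (-6 + 3/4)*(-10) = -21/4*(-10) = 105/2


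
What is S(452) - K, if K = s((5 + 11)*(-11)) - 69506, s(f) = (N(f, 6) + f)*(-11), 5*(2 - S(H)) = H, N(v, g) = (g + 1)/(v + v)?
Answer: 10797021/160 ≈ 67481.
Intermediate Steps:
N(v, g) = (1 + g)/(2*v) (N(v, g) = (1 + g)/((2*v)) = (1 + g)*(1/(2*v)) = (1 + g)/(2*v))
S(H) = 2 - H/5
s(f) = -11*f - 77/(2*f) (s(f) = ((1 + 6)/(2*f) + f)*(-11) = ((½)*7/f + f)*(-11) = (7/(2*f) + f)*(-11) = (f + 7/(2*f))*(-11) = -11*f - 77/(2*f))
K = -2162233/32 (K = (-11*(5 + 11)*(-11) - 77*(-1/(11*(5 + 11)))/2) - 69506 = (-176*(-11) - 77/(2*(16*(-11)))) - 69506 = (-11*(-176) - 77/2/(-176)) - 69506 = (1936 - 77/2*(-1/176)) - 69506 = (1936 + 7/32) - 69506 = 61959/32 - 69506 = -2162233/32 ≈ -67570.)
S(452) - K = (2 - ⅕*452) - 1*(-2162233/32) = (2 - 452/5) + 2162233/32 = -442/5 + 2162233/32 = 10797021/160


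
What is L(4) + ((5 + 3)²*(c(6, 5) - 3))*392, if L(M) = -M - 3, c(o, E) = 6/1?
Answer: 75257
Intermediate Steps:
c(o, E) = 6 (c(o, E) = 6*1 = 6)
L(M) = -3 - M
L(4) + ((5 + 3)²*(c(6, 5) - 3))*392 = (-3 - 1*4) + ((5 + 3)²*(6 - 3))*392 = (-3 - 4) + (8²*3)*392 = -7 + (64*3)*392 = -7 + 192*392 = -7 + 75264 = 75257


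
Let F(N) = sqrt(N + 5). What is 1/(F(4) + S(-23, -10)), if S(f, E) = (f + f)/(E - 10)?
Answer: 10/53 ≈ 0.18868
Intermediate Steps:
S(f, E) = 2*f/(-10 + E) (S(f, E) = (2*f)/(-10 + E) = 2*f/(-10 + E))
F(N) = sqrt(5 + N)
1/(F(4) + S(-23, -10)) = 1/(sqrt(5 + 4) + 2*(-23)/(-10 - 10)) = 1/(sqrt(9) + 2*(-23)/(-20)) = 1/(3 + 2*(-23)*(-1/20)) = 1/(3 + 23/10) = 1/(53/10) = 10/53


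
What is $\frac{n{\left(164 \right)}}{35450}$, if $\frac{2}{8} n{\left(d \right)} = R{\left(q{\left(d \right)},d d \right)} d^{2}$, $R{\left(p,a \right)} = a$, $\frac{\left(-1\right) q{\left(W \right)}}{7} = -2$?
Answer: $\frac{1446789632}{17725} \approx 81624.0$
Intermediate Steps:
$q{\left(W \right)} = 14$ ($q{\left(W \right)} = \left(-7\right) \left(-2\right) = 14$)
$n{\left(d \right)} = 4 d^{4}$ ($n{\left(d \right)} = 4 d d d^{2} = 4 d^{2} d^{2} = 4 d^{4}$)
$\frac{n{\left(164 \right)}}{35450} = \frac{4 \cdot 164^{4}}{35450} = 4 \cdot 723394816 \cdot \frac{1}{35450} = 2893579264 \cdot \frac{1}{35450} = \frac{1446789632}{17725}$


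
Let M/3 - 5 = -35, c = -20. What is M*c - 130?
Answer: 1670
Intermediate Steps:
M = -90 (M = 15 + 3*(-35) = 15 - 105 = -90)
M*c - 130 = -90*(-20) - 130 = 1800 - 130 = 1670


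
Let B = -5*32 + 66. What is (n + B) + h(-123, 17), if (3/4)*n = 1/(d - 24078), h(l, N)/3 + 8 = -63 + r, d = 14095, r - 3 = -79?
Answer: -16022719/29949 ≈ -535.00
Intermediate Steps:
r = -76 (r = 3 - 79 = -76)
B = -94 (B = -160 + 66 = -94)
h(l, N) = -441 (h(l, N) = -24 + 3*(-63 - 76) = -24 + 3*(-139) = -24 - 417 = -441)
n = -4/29949 (n = 4/(3*(14095 - 24078)) = (4/3)/(-9983) = (4/3)*(-1/9983) = -4/29949 ≈ -0.00013356)
(n + B) + h(-123, 17) = (-4/29949 - 94) - 441 = -2815210/29949 - 441 = -16022719/29949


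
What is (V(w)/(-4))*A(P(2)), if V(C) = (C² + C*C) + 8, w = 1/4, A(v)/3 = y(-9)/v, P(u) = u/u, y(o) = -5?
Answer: 975/32 ≈ 30.469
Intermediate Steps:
P(u) = 1
A(v) = -15/v (A(v) = 3*(-5/v) = -15/v)
w = ¼ (w = 1*(¼) = ¼ ≈ 0.25000)
V(C) = 8 + 2*C² (V(C) = (C² + C²) + 8 = 2*C² + 8 = 8 + 2*C²)
(V(w)/(-4))*A(P(2)) = ((8 + 2*(¼)²)/(-4))*(-15/1) = ((8 + 2*(1/16))*(-¼))*(-15*1) = ((8 + ⅛)*(-¼))*(-15) = ((65/8)*(-¼))*(-15) = -65/32*(-15) = 975/32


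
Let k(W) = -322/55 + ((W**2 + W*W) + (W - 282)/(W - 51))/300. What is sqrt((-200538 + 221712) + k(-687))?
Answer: sqrt(17804217435422)/27060 ≈ 155.93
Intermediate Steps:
k(W) = -322/55 + W**2/150 + (-282 + W)/(300*(-51 + W)) (k(W) = -322*1/55 + ((W**2 + W**2) + (-282 + W)/(-51 + W))*(1/300) = -322/55 + (2*W**2 + (-282 + W)/(-51 + W))*(1/300) = -322/55 + (W**2/150 + (-282 + W)/(300*(-51 + W))) = -322/55 + W**2/150 + (-282 + W)/(300*(-51 + W)))
sqrt((-200538 + 221712) + k(-687)) = sqrt((-200538 + 221712) + (982218 - 19309*(-687) - 1122*(-687)**2 + 22*(-687)**3)/(3300*(-51 - 687))) = sqrt(21174 + (1/3300)*(982218 + 13265283 - 1122*471969 + 22*(-324242703))/(-738)) = sqrt(21174 + (1/3300)*(-1/738)*(982218 + 13265283 - 529549218 - 7133339466)) = sqrt(21174 + (1/3300)*(-1/738)*(-7648641183)) = sqrt(21174 + 2549547061/811800) = sqrt(19738600261/811800) = sqrt(17804217435422)/27060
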